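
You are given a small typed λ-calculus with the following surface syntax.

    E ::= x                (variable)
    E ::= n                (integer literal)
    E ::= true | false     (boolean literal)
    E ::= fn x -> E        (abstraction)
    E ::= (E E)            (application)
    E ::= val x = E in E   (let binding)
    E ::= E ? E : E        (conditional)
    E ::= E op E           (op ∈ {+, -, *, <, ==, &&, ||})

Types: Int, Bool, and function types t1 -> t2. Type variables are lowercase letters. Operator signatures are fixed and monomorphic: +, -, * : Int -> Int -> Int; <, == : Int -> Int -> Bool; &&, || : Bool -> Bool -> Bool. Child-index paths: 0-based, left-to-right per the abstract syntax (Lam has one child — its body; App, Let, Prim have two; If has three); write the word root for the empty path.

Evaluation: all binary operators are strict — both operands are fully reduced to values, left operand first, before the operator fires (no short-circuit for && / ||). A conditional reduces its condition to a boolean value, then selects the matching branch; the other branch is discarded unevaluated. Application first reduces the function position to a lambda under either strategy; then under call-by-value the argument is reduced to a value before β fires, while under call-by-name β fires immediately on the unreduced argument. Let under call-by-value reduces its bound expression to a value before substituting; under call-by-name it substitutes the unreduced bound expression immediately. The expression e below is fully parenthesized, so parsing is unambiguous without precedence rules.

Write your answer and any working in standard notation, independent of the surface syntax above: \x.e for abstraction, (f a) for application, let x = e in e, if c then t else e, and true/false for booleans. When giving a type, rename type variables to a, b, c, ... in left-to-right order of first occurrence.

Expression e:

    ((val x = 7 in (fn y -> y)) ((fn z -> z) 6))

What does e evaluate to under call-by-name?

Derivation:
step 0: ((let x = 7 in (\y.y)) ((\z.z) 6))
step 1: [let@0] ((\y.y) ((\z.z) 6))
step 2: [beta@root] ((\z.z) 6)
step 3: [beta@root] 6

Answer: 6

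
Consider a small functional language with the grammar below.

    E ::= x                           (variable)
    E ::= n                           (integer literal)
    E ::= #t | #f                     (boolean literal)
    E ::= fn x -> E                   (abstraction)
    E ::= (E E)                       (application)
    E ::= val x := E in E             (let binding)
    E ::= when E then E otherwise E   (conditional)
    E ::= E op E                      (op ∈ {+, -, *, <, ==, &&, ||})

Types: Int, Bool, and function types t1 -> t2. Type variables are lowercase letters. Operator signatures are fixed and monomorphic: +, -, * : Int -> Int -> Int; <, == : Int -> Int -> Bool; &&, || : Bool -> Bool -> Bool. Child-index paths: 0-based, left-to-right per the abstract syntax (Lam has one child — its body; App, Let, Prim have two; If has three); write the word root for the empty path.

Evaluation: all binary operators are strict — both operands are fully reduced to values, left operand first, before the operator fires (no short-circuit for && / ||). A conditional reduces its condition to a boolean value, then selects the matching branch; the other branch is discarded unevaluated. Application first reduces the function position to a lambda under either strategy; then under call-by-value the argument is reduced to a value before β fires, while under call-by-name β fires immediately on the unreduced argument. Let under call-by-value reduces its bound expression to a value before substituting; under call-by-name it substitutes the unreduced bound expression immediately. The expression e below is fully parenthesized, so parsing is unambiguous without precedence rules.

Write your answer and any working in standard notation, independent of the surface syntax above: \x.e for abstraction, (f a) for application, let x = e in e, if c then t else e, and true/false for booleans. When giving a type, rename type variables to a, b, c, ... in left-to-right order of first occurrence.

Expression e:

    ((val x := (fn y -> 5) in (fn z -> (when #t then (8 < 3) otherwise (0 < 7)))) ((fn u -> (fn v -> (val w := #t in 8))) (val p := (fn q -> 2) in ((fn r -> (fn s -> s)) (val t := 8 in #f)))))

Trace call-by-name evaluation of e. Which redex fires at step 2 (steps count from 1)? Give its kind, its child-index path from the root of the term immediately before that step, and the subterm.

Answer: beta at root : ((\z.(if true then (8 < 3) else (0 < 7))) ((\u.(\v.(let w = true in 8))) (let p = (\q.2) in ((\r.(\s.s)) (let t = 8 in false)))))

Derivation:
step 0: ((let x = (\y.5) in (\z.(if true then (8 < 3) else (0 < 7)))) ((\u.(\v.(let w = true in 8))) (let p = (\q.2) in ((\r.(\s.s)) (let t = 8 in false)))))
step 1: [let@0] ((\z.(if true then (8 < 3) else (0 < 7))) ((\u.(\v.(let w = true in 8))) (let p = (\q.2) in ((\r.(\s.s)) (let t = 8 in false)))))
step 2: [beta@root] (if true then (8 < 3) else (0 < 7))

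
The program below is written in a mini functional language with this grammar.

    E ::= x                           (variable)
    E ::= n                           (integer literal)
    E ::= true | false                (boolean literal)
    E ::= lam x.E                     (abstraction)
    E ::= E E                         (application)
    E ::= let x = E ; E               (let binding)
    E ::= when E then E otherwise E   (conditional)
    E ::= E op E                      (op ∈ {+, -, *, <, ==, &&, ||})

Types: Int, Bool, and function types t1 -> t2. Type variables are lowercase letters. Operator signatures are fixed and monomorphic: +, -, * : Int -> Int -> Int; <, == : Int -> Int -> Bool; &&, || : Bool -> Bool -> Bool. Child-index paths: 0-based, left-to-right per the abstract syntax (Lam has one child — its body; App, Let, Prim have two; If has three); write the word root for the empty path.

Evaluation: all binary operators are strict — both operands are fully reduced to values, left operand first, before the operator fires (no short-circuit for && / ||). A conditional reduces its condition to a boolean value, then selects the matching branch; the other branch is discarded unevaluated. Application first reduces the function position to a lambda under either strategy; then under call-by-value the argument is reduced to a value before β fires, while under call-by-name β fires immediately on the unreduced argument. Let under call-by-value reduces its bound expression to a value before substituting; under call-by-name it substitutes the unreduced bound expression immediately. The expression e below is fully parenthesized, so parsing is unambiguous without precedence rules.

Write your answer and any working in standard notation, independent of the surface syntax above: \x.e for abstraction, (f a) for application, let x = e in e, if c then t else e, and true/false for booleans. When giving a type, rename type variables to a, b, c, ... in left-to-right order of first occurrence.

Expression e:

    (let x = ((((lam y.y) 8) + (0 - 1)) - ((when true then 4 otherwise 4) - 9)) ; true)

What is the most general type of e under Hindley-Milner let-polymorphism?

Trace:
y : a
\y._ : a -> a
  unify a -> a ~ Int -> b
  unify a ~ Int
  unify Int ~ b
_ _ : Int
  unify Int ~ Int
  unify Int ~ Int
  unify Int ~ Int
  unify Int ~ Int
  unify Int ~ Int
  unify Bool ~ Bool
  unify Int ~ Int
  unify Int ~ Int
  unify Int ~ Int
  unify Int ~ Int
let x : Int

Answer: Bool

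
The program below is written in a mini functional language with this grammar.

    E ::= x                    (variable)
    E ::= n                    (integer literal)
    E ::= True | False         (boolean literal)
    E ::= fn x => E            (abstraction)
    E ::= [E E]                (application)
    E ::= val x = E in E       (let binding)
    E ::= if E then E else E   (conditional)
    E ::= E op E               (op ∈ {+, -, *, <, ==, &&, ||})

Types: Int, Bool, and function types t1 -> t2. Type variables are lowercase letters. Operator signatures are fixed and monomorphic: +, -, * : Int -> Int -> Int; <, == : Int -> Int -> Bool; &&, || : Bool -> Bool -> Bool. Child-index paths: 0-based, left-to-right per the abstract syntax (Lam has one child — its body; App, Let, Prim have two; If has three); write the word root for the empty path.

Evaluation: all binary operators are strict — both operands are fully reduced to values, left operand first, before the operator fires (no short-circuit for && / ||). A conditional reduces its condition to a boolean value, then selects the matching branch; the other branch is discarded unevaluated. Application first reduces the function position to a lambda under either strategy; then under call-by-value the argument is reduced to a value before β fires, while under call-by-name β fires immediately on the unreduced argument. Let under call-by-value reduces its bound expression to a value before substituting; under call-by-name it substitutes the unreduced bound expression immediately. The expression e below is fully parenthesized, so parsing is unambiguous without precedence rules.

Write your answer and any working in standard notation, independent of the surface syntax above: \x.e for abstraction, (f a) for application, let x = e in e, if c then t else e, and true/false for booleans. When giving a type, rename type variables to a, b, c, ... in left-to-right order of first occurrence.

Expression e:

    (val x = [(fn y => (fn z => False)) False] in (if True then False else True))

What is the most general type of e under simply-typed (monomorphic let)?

Answer: Bool

Derivation:
\z._ : b -> Bool
\y._ : a -> b -> Bool
  unify a -> b -> Bool ~ Bool -> c
  unify a ~ Bool
  unify b -> Bool ~ c
_ _ : b -> Bool
let x : b -> Bool
  unify Bool ~ Bool
  unify Bool ~ Bool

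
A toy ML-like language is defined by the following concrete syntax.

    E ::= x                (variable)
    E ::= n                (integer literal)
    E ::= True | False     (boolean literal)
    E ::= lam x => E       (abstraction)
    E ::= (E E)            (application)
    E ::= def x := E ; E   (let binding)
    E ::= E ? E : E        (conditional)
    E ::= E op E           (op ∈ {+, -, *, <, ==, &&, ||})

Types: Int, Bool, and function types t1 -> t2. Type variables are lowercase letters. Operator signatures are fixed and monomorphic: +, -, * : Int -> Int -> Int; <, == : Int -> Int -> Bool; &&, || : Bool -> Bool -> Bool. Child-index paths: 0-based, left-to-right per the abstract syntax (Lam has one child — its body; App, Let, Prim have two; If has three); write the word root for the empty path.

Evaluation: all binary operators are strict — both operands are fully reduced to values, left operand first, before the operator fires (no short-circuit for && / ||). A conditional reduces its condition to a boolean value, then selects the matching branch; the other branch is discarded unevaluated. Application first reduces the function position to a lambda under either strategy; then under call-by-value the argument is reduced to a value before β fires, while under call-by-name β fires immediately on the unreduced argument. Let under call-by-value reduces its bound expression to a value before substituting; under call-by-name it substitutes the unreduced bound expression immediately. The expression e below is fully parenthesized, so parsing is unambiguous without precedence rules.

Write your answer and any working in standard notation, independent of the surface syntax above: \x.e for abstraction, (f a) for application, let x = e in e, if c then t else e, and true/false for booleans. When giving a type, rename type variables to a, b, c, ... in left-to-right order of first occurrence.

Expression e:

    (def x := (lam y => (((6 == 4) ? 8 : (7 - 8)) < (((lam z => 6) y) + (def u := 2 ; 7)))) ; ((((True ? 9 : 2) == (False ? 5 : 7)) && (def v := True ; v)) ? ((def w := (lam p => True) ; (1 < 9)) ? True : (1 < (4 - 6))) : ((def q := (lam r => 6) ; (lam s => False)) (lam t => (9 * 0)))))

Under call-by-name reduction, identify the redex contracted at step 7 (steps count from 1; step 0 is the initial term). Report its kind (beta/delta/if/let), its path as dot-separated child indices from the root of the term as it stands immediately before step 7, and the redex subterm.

Trace:
step 0: (let x = (\y.((if (6 == 4) then 8 else (7 - 8)) < (((\z.6) y) + (let u = 2 in 7)))) in (if (((if true then 9 else 2) == (if false then 5 else 7)) && (let v = true in v)) then (if (let w = (\p.true) in (1 < 9)) then true else (1 < (4 - 6))) else ((let q = (\r.6) in (\s.false)) (\t.(9 * 0)))))
step 1: [let@root] (if (((if true then 9 else 2) == (if false then 5 else 7)) && (let v = true in v)) then (if (let w = (\p.true) in (1 < 9)) then true else (1 < (4 - 6))) else ((let q = (\r.6) in (\s.false)) (\t.(9 * 0))))
step 2: [if@0.0.0] (if ((9 == (if false then 5 else 7)) && (let v = true in v)) then (if (let w = (\p.true) in (1 < 9)) then true else (1 < (4 - 6))) else ((let q = (\r.6) in (\s.false)) (\t.(9 * 0))))
step 3: [if@0.0.1] (if ((9 == 7) && (let v = true in v)) then (if (let w = (\p.true) in (1 < 9)) then true else (1 < (4 - 6))) else ((let q = (\r.6) in (\s.false)) (\t.(9 * 0))))
step 4: [delta@0.0] (if (false && (let v = true in v)) then (if (let w = (\p.true) in (1 < 9)) then true else (1 < (4 - 6))) else ((let q = (\r.6) in (\s.false)) (\t.(9 * 0))))
step 5: [let@0.1] (if (false && true) then (if (let w = (\p.true) in (1 < 9)) then true else (1 < (4 - 6))) else ((let q = (\r.6) in (\s.false)) (\t.(9 * 0))))
step 6: [delta@0] (if false then (if (let w = (\p.true) in (1 < 9)) then true else (1 < (4 - 6))) else ((let q = (\r.6) in (\s.false)) (\t.(9 * 0))))
step 7: [if@root] ((let q = (\r.6) in (\s.false)) (\t.(9 * 0)))

Answer: if at root : (if false then (if (let w = (\p.true) in (1 < 9)) then true else (1 < (4 - 6))) else ((let q = (\r.6) in (\s.false)) (\t.(9 * 0))))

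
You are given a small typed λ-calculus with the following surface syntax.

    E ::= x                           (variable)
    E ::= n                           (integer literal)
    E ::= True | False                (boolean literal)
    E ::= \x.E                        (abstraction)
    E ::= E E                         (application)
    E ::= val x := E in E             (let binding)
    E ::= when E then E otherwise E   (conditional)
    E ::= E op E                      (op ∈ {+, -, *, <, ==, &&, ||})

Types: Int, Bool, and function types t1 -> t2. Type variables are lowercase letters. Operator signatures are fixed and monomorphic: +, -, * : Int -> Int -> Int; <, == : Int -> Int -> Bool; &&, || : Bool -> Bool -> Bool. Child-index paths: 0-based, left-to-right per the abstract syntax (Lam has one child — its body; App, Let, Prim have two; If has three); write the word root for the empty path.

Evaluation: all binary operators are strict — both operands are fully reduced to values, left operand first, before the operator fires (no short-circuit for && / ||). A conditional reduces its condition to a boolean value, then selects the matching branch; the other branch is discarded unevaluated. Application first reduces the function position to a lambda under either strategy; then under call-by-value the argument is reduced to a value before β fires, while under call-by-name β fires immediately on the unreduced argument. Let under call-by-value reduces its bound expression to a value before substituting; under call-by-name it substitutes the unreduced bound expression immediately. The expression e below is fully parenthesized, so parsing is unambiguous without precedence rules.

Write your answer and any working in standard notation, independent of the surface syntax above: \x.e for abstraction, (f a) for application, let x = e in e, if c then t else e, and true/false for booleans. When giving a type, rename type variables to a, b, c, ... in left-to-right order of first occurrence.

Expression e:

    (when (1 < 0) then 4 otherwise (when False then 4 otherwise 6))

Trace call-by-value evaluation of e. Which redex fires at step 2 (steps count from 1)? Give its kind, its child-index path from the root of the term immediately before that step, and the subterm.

Working:
step 0: (if (1 < 0) then 4 else (if false then 4 else 6))
step 1: [delta@0] (if false then 4 else (if false then 4 else 6))
step 2: [if@root] (if false then 4 else 6)

Answer: if at root : (if false then 4 else (if false then 4 else 6))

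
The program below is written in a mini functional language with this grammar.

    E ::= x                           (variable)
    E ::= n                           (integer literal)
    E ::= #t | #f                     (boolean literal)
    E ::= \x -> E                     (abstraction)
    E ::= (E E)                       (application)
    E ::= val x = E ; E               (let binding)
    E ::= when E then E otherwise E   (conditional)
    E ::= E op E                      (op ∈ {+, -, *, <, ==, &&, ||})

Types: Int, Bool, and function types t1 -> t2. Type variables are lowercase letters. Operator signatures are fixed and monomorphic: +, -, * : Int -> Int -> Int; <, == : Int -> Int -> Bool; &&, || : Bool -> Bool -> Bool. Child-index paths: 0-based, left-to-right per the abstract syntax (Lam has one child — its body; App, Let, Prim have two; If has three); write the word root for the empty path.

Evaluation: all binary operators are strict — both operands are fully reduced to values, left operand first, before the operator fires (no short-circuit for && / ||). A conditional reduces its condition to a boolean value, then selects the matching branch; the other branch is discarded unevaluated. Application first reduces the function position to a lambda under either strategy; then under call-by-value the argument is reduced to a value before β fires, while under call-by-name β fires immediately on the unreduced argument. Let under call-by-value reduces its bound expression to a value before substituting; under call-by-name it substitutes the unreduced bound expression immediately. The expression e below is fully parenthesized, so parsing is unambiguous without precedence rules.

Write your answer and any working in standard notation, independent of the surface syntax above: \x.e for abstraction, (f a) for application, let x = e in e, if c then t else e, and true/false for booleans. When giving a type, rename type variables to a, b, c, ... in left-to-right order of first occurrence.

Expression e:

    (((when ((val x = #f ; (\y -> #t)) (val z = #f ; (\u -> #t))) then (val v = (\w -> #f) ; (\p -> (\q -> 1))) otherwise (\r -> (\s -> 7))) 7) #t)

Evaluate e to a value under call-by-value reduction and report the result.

Trace:
step 0: (((if ((let x = false in (\y.true)) (let z = false in (\u.true))) then (let v = (\w.false) in (\p.(\q.1))) else (\r.(\s.7))) 7) true)
step 1: [let@0.0.0.0] (((if ((\y.true) (let z = false in (\u.true))) then (let v = (\w.false) in (\p.(\q.1))) else (\r.(\s.7))) 7) true)
step 2: [let@0.0.0.1] (((if ((\y.true) (\u.true)) then (let v = (\w.false) in (\p.(\q.1))) else (\r.(\s.7))) 7) true)
step 3: [beta@0.0.0] (((if true then (let v = (\w.false) in (\p.(\q.1))) else (\r.(\s.7))) 7) true)
step 4: [if@0.0] (((let v = (\w.false) in (\p.(\q.1))) 7) true)
step 5: [let@0.0] (((\p.(\q.1)) 7) true)
step 6: [beta@0] ((\q.1) true)
step 7: [beta@root] 1

Answer: 1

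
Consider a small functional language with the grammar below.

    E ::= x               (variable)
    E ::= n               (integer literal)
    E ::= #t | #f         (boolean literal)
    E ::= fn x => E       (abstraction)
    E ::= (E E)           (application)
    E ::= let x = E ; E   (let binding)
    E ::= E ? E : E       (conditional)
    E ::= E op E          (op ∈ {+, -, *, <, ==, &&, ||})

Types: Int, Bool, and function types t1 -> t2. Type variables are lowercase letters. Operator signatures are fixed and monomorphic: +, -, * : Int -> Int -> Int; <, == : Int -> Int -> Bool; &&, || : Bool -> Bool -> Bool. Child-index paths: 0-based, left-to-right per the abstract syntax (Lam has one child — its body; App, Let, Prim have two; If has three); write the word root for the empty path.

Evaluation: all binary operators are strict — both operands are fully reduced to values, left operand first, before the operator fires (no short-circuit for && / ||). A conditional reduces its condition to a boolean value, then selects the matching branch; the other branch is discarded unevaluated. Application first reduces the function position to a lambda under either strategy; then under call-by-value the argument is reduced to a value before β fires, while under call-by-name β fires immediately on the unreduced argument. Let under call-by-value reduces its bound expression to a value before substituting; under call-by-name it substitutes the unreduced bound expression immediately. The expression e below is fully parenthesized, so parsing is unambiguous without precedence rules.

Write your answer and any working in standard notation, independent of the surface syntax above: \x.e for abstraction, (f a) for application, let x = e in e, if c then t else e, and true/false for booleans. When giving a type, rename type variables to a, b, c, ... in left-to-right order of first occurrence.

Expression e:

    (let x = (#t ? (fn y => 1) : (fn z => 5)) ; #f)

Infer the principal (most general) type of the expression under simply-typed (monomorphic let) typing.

Trace:
  unify Bool ~ Bool
\y._ : a -> Int
\z._ : b -> Int
  unify a -> Int ~ b -> Int
  unify a ~ b
  unify Int ~ Int
let x : b -> Int

Answer: Bool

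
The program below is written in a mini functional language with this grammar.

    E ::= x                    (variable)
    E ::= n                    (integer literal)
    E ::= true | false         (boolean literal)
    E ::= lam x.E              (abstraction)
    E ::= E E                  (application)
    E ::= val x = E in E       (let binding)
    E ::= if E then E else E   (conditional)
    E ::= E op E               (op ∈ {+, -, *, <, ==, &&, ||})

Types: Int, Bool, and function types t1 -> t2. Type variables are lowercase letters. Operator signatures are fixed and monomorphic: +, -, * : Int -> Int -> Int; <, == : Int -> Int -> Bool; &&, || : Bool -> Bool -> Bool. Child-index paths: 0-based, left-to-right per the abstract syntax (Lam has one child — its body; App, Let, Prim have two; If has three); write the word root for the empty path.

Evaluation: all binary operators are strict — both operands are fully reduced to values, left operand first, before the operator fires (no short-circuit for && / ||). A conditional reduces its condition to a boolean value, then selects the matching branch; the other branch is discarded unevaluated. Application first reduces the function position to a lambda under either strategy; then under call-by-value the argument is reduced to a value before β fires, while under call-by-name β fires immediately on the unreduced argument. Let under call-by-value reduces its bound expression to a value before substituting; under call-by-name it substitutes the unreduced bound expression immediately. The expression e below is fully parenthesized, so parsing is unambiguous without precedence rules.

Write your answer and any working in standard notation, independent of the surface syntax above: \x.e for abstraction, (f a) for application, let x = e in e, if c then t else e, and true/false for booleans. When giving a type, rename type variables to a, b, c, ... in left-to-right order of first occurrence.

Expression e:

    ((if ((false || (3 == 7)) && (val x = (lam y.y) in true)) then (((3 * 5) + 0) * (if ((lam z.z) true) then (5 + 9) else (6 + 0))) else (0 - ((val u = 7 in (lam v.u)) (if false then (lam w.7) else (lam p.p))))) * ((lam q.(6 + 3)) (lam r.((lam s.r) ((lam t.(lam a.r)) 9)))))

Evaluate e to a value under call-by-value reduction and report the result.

Answer: -63

Trace:
step 0: ((if ((false || (3 == 7)) && (let x = (\y.y) in true)) then (((3 * 5) + 0) * (if ((\z.z) true) then (5 + 9) else (6 + 0))) else (0 - ((let u = 7 in (\v.u)) (if false then (\w.7) else (\p.p))))) * ((\q.(6 + 3)) (\r.((\s.r) ((\t.(\a.r)) 9)))))
step 1: [delta@0.0.0.1] ((if ((false || false) && (let x = (\y.y) in true)) then (((3 * 5) + 0) * (if ((\z.z) true) then (5 + 9) else (6 + 0))) else (0 - ((let u = 7 in (\v.u)) (if false then (\w.7) else (\p.p))))) * ((\q.(6 + 3)) (\r.((\s.r) ((\t.(\a.r)) 9)))))
step 2: [delta@0.0.0] ((if (false && (let x = (\y.y) in true)) then (((3 * 5) + 0) * (if ((\z.z) true) then (5 + 9) else (6 + 0))) else (0 - ((let u = 7 in (\v.u)) (if false then (\w.7) else (\p.p))))) * ((\q.(6 + 3)) (\r.((\s.r) ((\t.(\a.r)) 9)))))
step 3: [let@0.0.1] ((if (false && true) then (((3 * 5) + 0) * (if ((\z.z) true) then (5 + 9) else (6 + 0))) else (0 - ((let u = 7 in (\v.u)) (if false then (\w.7) else (\p.p))))) * ((\q.(6 + 3)) (\r.((\s.r) ((\t.(\a.r)) 9)))))
step 4: [delta@0.0] ((if false then (((3 * 5) + 0) * (if ((\z.z) true) then (5 + 9) else (6 + 0))) else (0 - ((let u = 7 in (\v.u)) (if false then (\w.7) else (\p.p))))) * ((\q.(6 + 3)) (\r.((\s.r) ((\t.(\a.r)) 9)))))
step 5: [if@0] ((0 - ((let u = 7 in (\v.u)) (if false then (\w.7) else (\p.p)))) * ((\q.(6 + 3)) (\r.((\s.r) ((\t.(\a.r)) 9)))))
step 6: [let@0.1.0] ((0 - ((\v.7) (if false then (\w.7) else (\p.p)))) * ((\q.(6 + 3)) (\r.((\s.r) ((\t.(\a.r)) 9)))))
step 7: [if@0.1.1] ((0 - ((\v.7) (\p.p))) * ((\q.(6 + 3)) (\r.((\s.r) ((\t.(\a.r)) 9)))))
step 8: [beta@0.1] ((0 - 7) * ((\q.(6 + 3)) (\r.((\s.r) ((\t.(\a.r)) 9)))))
step 9: [delta@0] (-7 * ((\q.(6 + 3)) (\r.((\s.r) ((\t.(\a.r)) 9)))))
step 10: [beta@1] (-7 * (6 + 3))
step 11: [delta@1] (-7 * 9)
step 12: [delta@root] -63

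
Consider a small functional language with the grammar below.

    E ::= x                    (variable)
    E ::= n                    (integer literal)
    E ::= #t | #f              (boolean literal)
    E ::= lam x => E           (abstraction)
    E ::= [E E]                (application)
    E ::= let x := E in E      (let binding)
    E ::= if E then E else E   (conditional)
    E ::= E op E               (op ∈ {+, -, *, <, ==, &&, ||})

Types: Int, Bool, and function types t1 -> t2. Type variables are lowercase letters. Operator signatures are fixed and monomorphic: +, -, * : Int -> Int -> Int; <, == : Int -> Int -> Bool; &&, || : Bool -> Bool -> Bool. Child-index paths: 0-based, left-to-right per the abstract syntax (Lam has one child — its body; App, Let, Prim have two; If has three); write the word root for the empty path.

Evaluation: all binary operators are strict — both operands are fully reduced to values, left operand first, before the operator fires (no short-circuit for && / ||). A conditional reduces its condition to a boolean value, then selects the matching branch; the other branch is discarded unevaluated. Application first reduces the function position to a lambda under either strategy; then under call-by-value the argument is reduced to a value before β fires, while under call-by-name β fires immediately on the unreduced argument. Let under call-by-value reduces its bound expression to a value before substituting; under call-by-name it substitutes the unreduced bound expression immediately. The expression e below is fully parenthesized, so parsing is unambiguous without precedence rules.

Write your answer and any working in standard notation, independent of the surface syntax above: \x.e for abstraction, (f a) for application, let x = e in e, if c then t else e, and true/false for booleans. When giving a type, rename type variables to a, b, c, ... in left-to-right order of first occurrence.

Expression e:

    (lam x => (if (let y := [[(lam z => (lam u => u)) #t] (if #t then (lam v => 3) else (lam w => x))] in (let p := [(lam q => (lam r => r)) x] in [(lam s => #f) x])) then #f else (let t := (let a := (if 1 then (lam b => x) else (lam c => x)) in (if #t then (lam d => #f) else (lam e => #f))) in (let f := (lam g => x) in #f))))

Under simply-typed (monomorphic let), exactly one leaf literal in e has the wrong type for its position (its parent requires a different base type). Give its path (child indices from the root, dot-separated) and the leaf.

Answer: 0.2.0.0.0 : 1

Working:
u : c
\u._ : c -> c
\z._ : b -> c -> c
  unify b -> c -> c ~ Bool -> d
  unify b ~ Bool
  unify c -> c ~ d
_ _ : c -> c
  unify Bool ~ Bool
\v._ : e -> Int
x : a
\w._ : f -> a
  unify e -> Int ~ f -> a
  unify e ~ f
  unify Int ~ a
  unify c -> c ~ (f -> Int) -> g
  unify c ~ f -> Int
  unify f -> Int ~ g
_ _ : f -> Int
let y : f -> Int
r : i
\r._ : i -> i
\q._ : h -> i -> i
x : Int
  unify h -> i -> i ~ Int -> j
  unify h ~ Int
  unify i -> i ~ j
_ _ : i -> i
let p : i -> i
\s._ : k -> Bool
x : Int
  unify k -> Bool ~ Int -> l
  unify k ~ Int
  unify Bool ~ l
_ _ : Bool
  unify Bool ~ Bool
  unify Int ~ Bool
  FAIL: mismatch Int ~ Bool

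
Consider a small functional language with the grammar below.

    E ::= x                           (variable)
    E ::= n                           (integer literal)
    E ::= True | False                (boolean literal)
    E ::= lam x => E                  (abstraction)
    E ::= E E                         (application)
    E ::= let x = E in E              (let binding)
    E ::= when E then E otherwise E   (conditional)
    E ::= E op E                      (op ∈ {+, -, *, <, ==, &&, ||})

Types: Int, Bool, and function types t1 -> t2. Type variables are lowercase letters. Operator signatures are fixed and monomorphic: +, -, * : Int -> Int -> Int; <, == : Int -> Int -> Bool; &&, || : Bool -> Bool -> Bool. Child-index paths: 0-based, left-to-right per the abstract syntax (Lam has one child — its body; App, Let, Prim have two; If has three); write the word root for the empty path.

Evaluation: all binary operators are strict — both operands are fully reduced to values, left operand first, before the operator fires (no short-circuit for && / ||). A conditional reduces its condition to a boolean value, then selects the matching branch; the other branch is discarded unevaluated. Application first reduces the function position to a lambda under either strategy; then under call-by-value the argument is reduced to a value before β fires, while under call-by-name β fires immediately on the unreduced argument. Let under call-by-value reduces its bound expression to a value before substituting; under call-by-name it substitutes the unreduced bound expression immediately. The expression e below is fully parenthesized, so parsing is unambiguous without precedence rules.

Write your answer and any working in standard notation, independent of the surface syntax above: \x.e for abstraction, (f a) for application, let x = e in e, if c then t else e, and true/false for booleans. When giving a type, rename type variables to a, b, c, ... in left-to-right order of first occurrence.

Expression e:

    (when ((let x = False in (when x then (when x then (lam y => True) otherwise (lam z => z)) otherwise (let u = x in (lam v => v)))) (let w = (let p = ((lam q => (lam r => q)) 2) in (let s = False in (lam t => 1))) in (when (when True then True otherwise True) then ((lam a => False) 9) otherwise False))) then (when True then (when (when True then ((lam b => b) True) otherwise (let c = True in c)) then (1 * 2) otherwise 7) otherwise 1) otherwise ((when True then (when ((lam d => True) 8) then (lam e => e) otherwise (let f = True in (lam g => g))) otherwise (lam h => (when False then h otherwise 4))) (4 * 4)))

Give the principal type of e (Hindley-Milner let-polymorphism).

Working:
let x : Bool
x : Bool
  unify Bool ~ Bool
x : Bool
  unify Bool ~ Bool
\y._ : a -> Bool
z : b
\z._ : b -> b
  unify a -> Bool ~ b -> b
  unify a ~ b
  unify Bool ~ b
x : Bool
let u : Bool
v : c
\v._ : c -> c
  unify Bool -> Bool ~ c -> c
  unify Bool ~ c
  unify Bool ~ Bool
q : d
\r._ : e -> d
\q._ : d -> e -> d
  unify d -> e -> d ~ Int -> f
  unify d ~ Int
  unify e -> Int ~ f
_ _ : e -> Int
let p : forall. e -> Int
let s : Bool
\t._ : g -> Int
let w : forall. g -> Int
  unify Bool ~ Bool
  unify Bool ~ Bool
  unify Bool ~ Bool
\a._ : h -> Bool
  unify h -> Bool ~ Int -> i
  unify h ~ Int
  unify Bool ~ i
_ _ : Bool
  unify Bool ~ Bool
  unify Bool -> Bool ~ Bool -> j
  unify Bool ~ Bool
  unify Bool ~ j
_ _ : Bool
  unify Bool ~ Bool
  unify Bool ~ Bool
  unify Bool ~ Bool
b : k
\b._ : k -> k
  unify k -> k ~ Bool -> l
  unify k ~ Bool
  unify Bool ~ l
_ _ : Bool
let c : Bool
c : Bool
  unify Bool ~ Bool
  unify Bool ~ Bool
  unify Int ~ Int
  unify Int ~ Int
  unify Int ~ Int
  unify Int ~ Int
  unify Bool ~ Bool
\d._ : m -> Bool
  unify m -> Bool ~ Int -> n
  unify m ~ Int
  unify Bool ~ n
_ _ : Bool
  unify Bool ~ Bool
e : o
\e._ : o -> o
let f : Bool
g : p
\g._ : p -> p
  unify o -> o ~ p -> p
  unify o ~ p
  unify p ~ p
  unify Bool ~ Bool
h : q
  unify q ~ Int
\h._ : Int -> Int
  unify p -> p ~ Int -> Int
  unify p ~ Int
  unify Int ~ Int
  unify Int ~ Int
  unify Int ~ Int
  unify Int -> Int ~ Int -> r
  unify Int ~ Int
  unify Int ~ r
_ _ : Int
  unify Int ~ Int

Answer: Int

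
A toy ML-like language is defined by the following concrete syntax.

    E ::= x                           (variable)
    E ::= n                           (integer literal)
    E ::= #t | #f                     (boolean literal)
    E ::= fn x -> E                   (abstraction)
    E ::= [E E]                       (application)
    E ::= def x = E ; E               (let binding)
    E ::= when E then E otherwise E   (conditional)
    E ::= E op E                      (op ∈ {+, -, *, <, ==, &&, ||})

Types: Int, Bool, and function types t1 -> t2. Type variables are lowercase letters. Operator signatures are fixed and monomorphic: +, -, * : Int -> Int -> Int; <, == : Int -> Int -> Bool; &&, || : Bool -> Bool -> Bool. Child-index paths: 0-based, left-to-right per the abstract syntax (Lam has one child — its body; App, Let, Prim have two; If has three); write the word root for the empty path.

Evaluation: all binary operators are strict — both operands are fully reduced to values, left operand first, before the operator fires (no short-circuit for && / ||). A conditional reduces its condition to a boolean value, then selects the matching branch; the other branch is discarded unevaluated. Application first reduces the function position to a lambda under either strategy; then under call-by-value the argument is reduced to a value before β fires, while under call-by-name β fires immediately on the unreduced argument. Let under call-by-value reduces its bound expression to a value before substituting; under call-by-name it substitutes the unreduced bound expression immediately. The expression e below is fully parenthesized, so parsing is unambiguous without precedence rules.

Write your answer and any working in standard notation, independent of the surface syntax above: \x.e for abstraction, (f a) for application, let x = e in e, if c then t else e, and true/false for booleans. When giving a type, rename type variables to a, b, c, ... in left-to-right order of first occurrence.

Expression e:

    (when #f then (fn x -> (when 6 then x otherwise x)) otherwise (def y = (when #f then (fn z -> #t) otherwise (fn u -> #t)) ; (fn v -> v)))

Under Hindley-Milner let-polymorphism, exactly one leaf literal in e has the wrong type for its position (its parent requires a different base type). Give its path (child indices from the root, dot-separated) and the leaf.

Derivation:
  unify Bool ~ Bool
  unify Int ~ Bool
  FAIL: mismatch Int ~ Bool

Answer: 1.0.0 : 6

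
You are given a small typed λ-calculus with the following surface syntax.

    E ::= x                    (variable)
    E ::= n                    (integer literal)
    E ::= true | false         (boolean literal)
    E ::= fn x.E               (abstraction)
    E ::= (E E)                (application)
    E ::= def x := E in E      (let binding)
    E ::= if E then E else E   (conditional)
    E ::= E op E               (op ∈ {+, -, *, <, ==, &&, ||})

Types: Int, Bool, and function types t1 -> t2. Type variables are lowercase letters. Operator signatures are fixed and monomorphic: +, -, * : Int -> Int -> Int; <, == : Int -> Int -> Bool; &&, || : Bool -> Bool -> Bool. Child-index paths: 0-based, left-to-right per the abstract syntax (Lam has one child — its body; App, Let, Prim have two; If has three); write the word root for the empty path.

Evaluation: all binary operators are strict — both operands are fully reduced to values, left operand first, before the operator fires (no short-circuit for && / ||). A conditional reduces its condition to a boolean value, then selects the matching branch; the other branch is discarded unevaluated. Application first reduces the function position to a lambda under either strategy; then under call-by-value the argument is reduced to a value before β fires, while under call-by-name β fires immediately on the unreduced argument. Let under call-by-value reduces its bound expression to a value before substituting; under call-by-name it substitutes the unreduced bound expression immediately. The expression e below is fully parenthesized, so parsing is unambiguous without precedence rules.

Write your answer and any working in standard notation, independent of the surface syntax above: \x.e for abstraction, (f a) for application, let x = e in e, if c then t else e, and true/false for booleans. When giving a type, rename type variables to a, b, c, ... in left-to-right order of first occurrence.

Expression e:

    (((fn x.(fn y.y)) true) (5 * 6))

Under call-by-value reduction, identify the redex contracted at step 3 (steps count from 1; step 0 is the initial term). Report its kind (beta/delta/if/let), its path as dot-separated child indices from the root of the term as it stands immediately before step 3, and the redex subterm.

Working:
step 0: (((\x.(\y.y)) true) (5 * 6))
step 1: [beta@0] ((\y.y) (5 * 6))
step 2: [delta@1] ((\y.y) 30)
step 3: [beta@root] 30

Answer: beta at root : ((\y.y) 30)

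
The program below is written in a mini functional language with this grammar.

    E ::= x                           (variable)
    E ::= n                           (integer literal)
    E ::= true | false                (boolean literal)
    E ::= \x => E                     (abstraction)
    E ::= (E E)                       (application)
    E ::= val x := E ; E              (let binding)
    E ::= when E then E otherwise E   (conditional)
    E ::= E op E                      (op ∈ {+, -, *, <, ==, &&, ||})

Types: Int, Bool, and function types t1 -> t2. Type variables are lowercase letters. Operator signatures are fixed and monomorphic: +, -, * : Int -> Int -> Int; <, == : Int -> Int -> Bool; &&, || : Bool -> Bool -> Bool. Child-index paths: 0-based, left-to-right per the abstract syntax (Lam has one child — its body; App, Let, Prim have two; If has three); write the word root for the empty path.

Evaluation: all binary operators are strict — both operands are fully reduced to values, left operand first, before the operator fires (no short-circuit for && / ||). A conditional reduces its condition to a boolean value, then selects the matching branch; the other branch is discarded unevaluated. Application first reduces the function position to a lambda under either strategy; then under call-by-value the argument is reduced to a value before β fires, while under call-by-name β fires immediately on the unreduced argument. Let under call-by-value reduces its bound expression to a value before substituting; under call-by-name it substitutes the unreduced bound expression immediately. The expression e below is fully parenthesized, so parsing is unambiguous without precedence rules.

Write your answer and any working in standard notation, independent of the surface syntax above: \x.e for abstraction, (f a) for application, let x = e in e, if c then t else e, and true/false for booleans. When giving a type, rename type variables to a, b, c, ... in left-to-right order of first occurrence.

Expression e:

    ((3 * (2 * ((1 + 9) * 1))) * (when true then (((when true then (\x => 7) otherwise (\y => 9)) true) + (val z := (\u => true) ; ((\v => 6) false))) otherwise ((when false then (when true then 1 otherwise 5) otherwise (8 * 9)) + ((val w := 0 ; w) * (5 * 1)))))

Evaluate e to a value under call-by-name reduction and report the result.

Answer: 780

Derivation:
step 0: ((3 * (2 * ((1 + 9) * 1))) * (if true then (((if true then (\x.7) else (\y.9)) true) + (let z = (\u.true) in ((\v.6) false))) else ((if false then (if true then 1 else 5) else (8 * 9)) + ((let w = 0 in w) * (5 * 1)))))
step 1: [delta@0.1.1.0] ((3 * (2 * (10 * 1))) * (if true then (((if true then (\x.7) else (\y.9)) true) + (let z = (\u.true) in ((\v.6) false))) else ((if false then (if true then 1 else 5) else (8 * 9)) + ((let w = 0 in w) * (5 * 1)))))
step 2: [delta@0.1.1] ((3 * (2 * 10)) * (if true then (((if true then (\x.7) else (\y.9)) true) + (let z = (\u.true) in ((\v.6) false))) else ((if false then (if true then 1 else 5) else (8 * 9)) + ((let w = 0 in w) * (5 * 1)))))
step 3: [delta@0.1] ((3 * 20) * (if true then (((if true then (\x.7) else (\y.9)) true) + (let z = (\u.true) in ((\v.6) false))) else ((if false then (if true then 1 else 5) else (8 * 9)) + ((let w = 0 in w) * (5 * 1)))))
step 4: [delta@0] (60 * (if true then (((if true then (\x.7) else (\y.9)) true) + (let z = (\u.true) in ((\v.6) false))) else ((if false then (if true then 1 else 5) else (8 * 9)) + ((let w = 0 in w) * (5 * 1)))))
step 5: [if@1] (60 * (((if true then (\x.7) else (\y.9)) true) + (let z = (\u.true) in ((\v.6) false))))
step 6: [if@1.0.0] (60 * (((\x.7) true) + (let z = (\u.true) in ((\v.6) false))))
step 7: [beta@1.0] (60 * (7 + (let z = (\u.true) in ((\v.6) false))))
step 8: [let@1.1] (60 * (7 + ((\v.6) false)))
step 9: [beta@1.1] (60 * (7 + 6))
step 10: [delta@1] (60 * 13)
step 11: [delta@root] 780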